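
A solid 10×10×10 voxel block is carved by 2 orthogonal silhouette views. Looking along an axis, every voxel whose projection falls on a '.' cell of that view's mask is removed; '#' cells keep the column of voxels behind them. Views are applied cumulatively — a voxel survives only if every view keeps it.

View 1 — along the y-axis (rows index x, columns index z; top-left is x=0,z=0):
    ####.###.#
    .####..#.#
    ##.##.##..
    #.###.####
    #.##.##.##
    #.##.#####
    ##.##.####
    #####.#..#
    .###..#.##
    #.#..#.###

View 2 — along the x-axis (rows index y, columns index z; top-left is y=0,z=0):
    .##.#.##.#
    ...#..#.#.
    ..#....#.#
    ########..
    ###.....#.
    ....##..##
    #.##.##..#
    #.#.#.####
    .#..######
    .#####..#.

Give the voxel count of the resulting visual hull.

before carving: 1000 voxels (10×10×10)
  1. axis=1 (XZ plane), |mask|=70  ⇒  voxels=700
  2. axis=0 (YZ plane), |mask|=54  ⇒  voxels=377

remaining voxels: 377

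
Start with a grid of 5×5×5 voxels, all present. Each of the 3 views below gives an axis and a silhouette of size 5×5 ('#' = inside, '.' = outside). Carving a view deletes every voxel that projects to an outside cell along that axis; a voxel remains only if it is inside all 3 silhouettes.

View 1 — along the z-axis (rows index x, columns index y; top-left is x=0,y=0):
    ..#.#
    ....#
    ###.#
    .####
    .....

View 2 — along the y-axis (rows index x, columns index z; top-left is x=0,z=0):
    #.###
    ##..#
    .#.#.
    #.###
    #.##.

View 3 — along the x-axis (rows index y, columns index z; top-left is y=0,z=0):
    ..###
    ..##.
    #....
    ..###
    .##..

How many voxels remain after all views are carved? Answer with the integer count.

voxel count = 13

start: 5×5×5 = 125 voxels
  1. axis=2 (XY plane), |mask|=11  ⇒  voxels=55
  2. axis=1 (XZ plane), |mask|=16  ⇒  voxels=35
  3. axis=0 (YZ plane), |mask|=11  ⇒  voxels=13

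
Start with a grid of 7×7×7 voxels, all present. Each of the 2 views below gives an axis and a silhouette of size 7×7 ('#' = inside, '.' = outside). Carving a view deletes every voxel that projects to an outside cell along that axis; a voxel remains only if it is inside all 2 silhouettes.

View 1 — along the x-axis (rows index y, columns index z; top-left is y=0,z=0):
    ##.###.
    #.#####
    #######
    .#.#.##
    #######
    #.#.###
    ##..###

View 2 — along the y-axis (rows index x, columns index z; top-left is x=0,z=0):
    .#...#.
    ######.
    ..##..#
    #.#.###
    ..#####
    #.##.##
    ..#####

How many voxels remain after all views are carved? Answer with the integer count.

initial block: 7^3 = 343
[1] x-view keeps 39 columns → grid now 273
[2] y-view keeps 31 columns → grid now 173

voxel count = 173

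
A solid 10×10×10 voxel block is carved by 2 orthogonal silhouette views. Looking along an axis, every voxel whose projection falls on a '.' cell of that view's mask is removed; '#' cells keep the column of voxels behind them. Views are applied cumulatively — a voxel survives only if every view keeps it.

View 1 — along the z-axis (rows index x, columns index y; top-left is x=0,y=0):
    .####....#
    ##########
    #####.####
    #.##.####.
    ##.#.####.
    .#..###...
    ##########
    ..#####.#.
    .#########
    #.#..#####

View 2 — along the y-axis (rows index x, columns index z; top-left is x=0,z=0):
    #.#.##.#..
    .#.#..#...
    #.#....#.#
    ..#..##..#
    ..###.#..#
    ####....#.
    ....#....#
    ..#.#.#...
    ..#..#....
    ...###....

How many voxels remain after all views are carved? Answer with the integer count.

voxel count = 251

start: 10×10×10 = 1000 voxels
[1] z-view keeps 74 columns → grid now 740
[2] y-view keeps 36 columns → grid now 251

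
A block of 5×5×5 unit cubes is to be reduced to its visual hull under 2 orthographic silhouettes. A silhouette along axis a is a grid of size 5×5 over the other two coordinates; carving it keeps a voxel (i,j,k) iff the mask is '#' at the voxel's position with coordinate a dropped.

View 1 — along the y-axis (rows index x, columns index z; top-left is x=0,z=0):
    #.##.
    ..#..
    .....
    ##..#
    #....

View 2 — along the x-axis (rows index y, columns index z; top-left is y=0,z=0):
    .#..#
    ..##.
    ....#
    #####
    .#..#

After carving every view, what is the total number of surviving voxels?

remaining voxels: 16

before carving: 125 voxels (5×5×5)
V1 y: intersect with XZ mask (8 set) -- 40 left
V2 x: intersect with YZ mask (12 set) -- 16 left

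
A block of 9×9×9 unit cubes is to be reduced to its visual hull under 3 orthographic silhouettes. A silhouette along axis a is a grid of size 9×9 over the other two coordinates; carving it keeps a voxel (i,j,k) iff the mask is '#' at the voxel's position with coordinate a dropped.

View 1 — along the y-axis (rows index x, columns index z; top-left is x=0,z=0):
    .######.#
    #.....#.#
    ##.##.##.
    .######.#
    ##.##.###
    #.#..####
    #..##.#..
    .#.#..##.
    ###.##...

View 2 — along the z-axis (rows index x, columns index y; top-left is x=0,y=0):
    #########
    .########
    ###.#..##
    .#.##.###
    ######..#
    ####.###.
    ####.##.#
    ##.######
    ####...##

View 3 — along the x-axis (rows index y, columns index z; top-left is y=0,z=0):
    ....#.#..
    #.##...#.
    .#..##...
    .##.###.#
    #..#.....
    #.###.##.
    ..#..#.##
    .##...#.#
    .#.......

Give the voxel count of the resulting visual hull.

start: 9×9×9 = 729 voxels
  1. axis=1 (XZ plane), |mask|=49  ⇒  voxels=441
  2. axis=2 (XY plane), |mask|=64  ⇒  voxels=346
  3. axis=0 (YZ plane), |mask|=32  ⇒  voxels=140

140 voxels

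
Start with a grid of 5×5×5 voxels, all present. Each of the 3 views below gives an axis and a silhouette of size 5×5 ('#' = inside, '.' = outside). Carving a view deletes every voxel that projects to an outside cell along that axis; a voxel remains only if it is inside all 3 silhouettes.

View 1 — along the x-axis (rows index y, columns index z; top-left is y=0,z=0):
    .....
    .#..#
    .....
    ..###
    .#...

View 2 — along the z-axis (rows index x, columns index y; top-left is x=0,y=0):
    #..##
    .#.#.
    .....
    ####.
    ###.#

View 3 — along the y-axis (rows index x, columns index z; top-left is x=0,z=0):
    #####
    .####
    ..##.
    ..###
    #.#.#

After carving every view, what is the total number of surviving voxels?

14 voxels

full grid |V| = 125
step 1: project along x, AND mask (6/25) → |grid| = 30
step 2: project along z, AND mask (13/25) → |grid| = 17
step 3: project along y, AND mask (17/25) → |grid| = 14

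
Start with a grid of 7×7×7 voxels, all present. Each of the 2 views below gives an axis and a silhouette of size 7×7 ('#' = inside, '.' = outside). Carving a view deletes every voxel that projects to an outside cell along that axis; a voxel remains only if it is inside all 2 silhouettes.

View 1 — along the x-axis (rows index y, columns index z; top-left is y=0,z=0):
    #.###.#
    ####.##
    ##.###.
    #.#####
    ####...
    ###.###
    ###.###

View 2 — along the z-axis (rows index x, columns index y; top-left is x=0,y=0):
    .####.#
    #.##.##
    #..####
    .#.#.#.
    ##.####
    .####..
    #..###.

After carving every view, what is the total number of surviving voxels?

175 voxels

full grid |V| = 343
V1 x: intersect with YZ mask (38 set) -- 266 left
V2 z: intersect with XY mask (32 set) -- 175 left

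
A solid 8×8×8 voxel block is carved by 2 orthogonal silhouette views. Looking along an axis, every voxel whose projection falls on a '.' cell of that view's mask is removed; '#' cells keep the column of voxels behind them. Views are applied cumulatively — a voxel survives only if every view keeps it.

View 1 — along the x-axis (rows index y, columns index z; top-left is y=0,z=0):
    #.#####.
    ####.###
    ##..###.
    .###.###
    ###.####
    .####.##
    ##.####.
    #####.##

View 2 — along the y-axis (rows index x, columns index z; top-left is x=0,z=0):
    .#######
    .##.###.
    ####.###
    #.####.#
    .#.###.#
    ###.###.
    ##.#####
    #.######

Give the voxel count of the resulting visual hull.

voxel count = 312

start: 8×8×8 = 512 voxels
V1 x: intersect with YZ mask (50 set) -- 400 left
V2 y: intersect with XZ mask (50 set) -- 312 left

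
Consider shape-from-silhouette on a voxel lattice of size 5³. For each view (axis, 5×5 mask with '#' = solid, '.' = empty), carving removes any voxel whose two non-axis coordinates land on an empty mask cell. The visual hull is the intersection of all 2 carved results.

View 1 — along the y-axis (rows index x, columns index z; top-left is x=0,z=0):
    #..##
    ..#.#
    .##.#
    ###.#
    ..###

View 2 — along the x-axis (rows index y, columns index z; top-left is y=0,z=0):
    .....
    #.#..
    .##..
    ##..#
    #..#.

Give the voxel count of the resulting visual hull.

25 voxels

before carving: 125 voxels (5×5×5)
carve view 1 (along y, XZ-mask fill 15/25): 75 voxels remain
carve view 2 (along x, YZ-mask fill 9/25): 25 voxels remain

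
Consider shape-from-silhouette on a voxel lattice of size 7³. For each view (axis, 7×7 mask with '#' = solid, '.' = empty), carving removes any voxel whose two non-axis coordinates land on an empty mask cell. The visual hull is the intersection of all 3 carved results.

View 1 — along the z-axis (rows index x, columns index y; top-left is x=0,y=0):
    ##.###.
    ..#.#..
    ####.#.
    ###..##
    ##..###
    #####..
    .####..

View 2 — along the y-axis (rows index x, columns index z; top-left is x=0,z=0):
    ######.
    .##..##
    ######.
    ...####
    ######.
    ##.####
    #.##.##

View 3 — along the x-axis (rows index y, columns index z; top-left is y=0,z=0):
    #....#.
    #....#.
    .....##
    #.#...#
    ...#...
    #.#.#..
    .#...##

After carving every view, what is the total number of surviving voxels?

initial block: 7^3 = 343
  1. axis=2 (XY plane), |mask|=31  ⇒  voxels=217
  2. axis=1 (XZ plane), |mask|=37  ⇒  voxels=168
  3. axis=0 (YZ plane), |mask|=16  ⇒  voxels=56

remaining voxels: 56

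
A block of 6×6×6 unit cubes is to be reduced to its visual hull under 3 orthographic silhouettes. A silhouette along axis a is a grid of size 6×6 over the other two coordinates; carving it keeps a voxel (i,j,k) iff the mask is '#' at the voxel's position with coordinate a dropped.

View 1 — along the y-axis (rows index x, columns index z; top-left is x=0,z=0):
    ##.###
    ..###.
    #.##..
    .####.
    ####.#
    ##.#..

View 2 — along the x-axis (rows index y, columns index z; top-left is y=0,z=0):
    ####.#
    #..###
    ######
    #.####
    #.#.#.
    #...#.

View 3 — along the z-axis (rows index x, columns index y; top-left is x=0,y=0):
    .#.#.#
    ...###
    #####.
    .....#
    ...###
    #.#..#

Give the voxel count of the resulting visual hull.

voxel count = 44

initial block: 6^3 = 216
after view 1 [y-axis, 23 of 36 cells solid] → remaining = 138
after view 2 [x-axis, 25 of 36 cells solid] → remaining = 95
after view 3 [z-axis, 18 of 36 cells solid] → remaining = 44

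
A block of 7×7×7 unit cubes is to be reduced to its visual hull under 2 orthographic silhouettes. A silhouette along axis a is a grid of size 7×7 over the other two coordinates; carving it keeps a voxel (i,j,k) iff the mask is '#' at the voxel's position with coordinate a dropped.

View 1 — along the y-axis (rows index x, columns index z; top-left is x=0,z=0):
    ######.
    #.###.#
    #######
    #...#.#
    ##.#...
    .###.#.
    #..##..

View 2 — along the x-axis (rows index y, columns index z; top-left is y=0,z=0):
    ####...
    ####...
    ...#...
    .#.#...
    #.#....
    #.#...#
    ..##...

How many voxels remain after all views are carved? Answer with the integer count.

start: 7×7×7 = 343 voxels
  1. axis=1 (XZ plane), |mask|=31  ⇒  voxels=217
  2. axis=0 (YZ plane), |mask|=18  ⇒  voxels=89

voxel count = 89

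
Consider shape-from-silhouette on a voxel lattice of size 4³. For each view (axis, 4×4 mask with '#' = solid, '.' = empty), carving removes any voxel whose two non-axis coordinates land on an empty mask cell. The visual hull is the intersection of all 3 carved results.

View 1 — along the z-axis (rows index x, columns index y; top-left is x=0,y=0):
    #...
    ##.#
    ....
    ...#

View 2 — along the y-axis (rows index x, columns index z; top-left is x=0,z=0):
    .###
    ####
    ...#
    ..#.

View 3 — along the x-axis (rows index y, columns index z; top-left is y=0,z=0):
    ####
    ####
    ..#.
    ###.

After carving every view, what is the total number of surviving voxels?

full grid |V| = 64
V1 z: intersect with XY mask (5 set) -- 20 left
V2 y: intersect with XZ mask (9 set) -- 16 left
V3 x: intersect with YZ mask (12 set) -- 15 left

|visual hull| = 15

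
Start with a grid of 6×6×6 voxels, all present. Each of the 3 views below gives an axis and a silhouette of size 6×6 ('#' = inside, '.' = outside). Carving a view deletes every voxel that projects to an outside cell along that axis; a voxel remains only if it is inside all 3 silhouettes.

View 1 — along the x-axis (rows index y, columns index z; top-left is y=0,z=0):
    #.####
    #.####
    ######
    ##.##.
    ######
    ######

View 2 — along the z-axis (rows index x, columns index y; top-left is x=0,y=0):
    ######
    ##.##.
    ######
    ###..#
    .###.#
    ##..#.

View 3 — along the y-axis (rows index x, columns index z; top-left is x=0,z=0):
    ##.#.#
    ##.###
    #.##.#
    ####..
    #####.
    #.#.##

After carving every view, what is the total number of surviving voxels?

|visual hull| = 104

start: 6×6×6 = 216 voxels
[1] x-view keeps 32 columns → grid now 192
[2] z-view keeps 27 columns → grid now 143
[3] y-view keeps 26 columns → grid now 104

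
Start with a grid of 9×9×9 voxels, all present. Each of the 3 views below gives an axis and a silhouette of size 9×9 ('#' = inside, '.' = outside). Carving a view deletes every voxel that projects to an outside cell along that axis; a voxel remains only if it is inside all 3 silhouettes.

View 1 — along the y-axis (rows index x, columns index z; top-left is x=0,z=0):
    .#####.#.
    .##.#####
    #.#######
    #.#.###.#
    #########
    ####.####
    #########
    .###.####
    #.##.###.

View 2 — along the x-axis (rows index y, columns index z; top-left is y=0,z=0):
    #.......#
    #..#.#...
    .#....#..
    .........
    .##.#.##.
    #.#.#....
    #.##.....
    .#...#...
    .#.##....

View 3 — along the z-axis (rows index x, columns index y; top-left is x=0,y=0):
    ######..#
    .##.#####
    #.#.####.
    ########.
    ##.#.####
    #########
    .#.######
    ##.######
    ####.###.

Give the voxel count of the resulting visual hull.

initial block: 9^3 = 729
carve view 1 (along y, XZ-mask fill 66/81): 594 voxels remain
carve view 2 (along x, YZ-mask fill 23/81): 163 voxels remain
carve view 3 (along z, XY-mask fill 66/81): 135 voxels remain

remaining voxels: 135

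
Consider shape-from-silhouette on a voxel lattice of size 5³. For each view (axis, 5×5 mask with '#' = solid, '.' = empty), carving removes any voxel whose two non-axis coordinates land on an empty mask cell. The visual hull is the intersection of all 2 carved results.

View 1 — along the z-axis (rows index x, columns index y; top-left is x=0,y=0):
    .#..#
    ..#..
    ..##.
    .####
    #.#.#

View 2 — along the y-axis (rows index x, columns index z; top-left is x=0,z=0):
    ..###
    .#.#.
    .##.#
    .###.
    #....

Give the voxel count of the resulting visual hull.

29 voxels

before carving: 125 voxels (5×5×5)
[1] z-view keeps 12 columns → grid now 60
[2] y-view keeps 12 columns → grid now 29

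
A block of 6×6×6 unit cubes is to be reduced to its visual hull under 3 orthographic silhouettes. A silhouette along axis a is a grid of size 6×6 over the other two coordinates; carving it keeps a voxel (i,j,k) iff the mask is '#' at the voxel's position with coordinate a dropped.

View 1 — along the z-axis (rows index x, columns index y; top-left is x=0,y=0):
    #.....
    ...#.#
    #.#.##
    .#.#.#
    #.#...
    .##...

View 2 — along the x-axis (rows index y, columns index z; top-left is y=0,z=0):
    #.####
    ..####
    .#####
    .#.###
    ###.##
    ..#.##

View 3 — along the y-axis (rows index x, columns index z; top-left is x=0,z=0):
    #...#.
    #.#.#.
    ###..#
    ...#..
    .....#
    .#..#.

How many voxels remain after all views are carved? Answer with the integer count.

before carving: 216 voxels (6×6×6)
after view 1 [z-axis, 14 of 36 cells solid] → remaining = 84
after view 2 [x-axis, 26 of 36 cells solid] → remaining = 60
after view 3 [y-axis, 13 of 36 cells solid] → remaining = 24

|visual hull| = 24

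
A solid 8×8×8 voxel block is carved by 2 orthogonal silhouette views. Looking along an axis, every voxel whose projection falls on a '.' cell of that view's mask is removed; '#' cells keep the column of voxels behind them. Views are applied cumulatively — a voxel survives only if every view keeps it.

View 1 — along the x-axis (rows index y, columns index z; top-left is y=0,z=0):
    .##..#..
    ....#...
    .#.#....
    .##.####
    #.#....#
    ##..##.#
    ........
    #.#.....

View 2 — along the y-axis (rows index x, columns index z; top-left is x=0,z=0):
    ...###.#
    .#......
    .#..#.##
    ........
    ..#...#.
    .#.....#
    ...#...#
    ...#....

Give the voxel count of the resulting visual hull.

initial block: 8^3 = 512
step 1: project along x, AND mask (22/64) → |grid| = 176
step 2: project along y, AND mask (16/64) → |grid| = 42

|visual hull| = 42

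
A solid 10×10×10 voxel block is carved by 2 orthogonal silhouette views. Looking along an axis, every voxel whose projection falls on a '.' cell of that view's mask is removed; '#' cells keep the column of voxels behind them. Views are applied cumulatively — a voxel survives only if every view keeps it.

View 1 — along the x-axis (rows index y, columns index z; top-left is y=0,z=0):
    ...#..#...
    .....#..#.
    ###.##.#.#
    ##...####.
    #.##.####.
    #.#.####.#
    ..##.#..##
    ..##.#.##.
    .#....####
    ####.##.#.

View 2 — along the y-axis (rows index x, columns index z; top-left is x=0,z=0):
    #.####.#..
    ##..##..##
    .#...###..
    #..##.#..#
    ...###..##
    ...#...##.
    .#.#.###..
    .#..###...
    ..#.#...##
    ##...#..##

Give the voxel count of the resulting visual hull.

248 voxels

before carving: 1000 voxels (10×10×10)
step 1: project along x, AND mask (53/100) → |grid| = 530
step 2: project along y, AND mask (47/100) → |grid| = 248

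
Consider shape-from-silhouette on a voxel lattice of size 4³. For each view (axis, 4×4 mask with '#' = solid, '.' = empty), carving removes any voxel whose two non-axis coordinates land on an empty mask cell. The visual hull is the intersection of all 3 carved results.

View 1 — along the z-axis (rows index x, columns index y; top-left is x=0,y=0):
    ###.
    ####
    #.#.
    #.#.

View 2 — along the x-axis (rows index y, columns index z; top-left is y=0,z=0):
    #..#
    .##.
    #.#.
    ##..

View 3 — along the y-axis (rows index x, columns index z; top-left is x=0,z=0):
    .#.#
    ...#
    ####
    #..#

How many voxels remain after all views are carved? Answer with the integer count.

10 voxels

initial block: 4^3 = 64
V1 z: intersect with XY mask (11 set) -- 44 left
V2 x: intersect with YZ mask (8 set) -- 22 left
V3 y: intersect with XZ mask (9 set) -- 10 left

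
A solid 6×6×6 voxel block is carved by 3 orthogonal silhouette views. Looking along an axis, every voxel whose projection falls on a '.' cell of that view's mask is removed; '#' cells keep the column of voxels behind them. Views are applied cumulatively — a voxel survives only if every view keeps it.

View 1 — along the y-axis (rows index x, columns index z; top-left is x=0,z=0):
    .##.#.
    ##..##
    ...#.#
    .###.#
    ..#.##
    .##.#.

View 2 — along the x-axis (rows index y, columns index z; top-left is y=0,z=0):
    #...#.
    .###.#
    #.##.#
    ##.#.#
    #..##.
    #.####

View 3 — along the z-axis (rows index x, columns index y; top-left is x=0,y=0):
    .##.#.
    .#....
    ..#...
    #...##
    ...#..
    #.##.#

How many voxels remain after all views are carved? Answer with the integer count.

voxel count = 18

full grid |V| = 216
[1] y-view keeps 19 columns → grid now 114
[2] x-view keeps 22 columns → grid now 63
[3] z-view keeps 13 columns → grid now 18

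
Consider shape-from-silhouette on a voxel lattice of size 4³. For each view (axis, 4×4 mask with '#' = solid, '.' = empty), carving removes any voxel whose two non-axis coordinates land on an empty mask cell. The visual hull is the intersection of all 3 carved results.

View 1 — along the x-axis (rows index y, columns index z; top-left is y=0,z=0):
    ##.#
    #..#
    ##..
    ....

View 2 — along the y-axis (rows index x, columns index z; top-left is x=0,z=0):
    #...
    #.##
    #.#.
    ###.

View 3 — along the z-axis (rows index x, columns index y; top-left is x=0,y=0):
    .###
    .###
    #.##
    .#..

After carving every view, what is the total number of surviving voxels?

initial block: 4^3 = 64
  1. axis=0 (YZ plane), |mask|=7  ⇒  voxels=28
  2. axis=1 (XZ plane), |mask|=9  ⇒  voxels=16
  3. axis=2 (XY plane), |mask|=10  ⇒  voxels=8

voxel count = 8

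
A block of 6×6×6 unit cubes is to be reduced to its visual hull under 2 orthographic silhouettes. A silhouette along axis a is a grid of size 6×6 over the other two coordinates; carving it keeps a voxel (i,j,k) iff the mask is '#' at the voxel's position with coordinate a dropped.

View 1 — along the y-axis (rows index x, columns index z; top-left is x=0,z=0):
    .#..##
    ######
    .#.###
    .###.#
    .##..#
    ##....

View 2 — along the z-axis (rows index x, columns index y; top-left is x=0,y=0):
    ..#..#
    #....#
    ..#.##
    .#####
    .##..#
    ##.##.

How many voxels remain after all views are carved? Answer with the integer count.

initial block: 6^3 = 216
[1] y-view keeps 22 columns → grid now 132
[2] z-view keeps 19 columns → grid now 67

voxel count = 67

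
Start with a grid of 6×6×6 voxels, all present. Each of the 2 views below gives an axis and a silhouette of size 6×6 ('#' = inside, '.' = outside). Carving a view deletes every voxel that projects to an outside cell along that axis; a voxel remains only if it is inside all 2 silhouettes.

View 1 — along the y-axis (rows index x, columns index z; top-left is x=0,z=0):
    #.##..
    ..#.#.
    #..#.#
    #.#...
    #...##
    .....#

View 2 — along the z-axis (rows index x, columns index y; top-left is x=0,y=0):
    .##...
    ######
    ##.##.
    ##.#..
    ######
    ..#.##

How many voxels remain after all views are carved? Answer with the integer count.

57 voxels

full grid |V| = 216
step 1: project along y, AND mask (14/36) → |grid| = 84
step 2: project along z, AND mask (24/36) → |grid| = 57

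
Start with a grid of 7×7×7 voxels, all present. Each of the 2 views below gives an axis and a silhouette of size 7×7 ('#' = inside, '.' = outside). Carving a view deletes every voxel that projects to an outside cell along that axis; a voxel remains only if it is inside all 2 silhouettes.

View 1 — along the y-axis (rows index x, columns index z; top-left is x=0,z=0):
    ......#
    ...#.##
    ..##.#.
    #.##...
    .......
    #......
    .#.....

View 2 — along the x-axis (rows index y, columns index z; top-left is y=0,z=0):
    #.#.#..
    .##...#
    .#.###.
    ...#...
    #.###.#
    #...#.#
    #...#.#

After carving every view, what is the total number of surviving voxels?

full grid |V| = 343
carve view 1 (along y, XZ-mask fill 12/49): 84 voxels remain
carve view 2 (along x, YZ-mask fill 22/49): 35 voxels remain

|visual hull| = 35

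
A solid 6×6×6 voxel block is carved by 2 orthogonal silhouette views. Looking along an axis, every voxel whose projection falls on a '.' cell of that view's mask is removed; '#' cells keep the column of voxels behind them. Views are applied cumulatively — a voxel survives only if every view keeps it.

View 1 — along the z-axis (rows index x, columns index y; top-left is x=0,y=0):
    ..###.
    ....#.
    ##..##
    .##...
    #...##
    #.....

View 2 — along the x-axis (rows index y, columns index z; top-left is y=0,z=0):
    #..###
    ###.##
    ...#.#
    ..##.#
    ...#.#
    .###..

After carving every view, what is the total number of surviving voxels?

full grid |V| = 216
after view 1 [z-axis, 14 of 36 cells solid] → remaining = 84
after view 2 [x-axis, 19 of 36 cells solid] → remaining = 43

|visual hull| = 43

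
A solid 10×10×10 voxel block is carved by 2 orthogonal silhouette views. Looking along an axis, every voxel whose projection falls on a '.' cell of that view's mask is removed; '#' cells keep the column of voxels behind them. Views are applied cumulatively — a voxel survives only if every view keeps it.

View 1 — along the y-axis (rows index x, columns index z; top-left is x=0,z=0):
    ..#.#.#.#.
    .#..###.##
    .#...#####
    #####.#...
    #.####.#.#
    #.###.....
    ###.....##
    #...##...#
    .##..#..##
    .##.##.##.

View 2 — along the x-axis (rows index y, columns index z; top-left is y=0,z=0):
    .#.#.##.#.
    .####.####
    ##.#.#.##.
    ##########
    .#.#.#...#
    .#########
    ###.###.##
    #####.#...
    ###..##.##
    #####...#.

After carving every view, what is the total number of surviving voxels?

before carving: 1000 voxels (10×10×10)
  1. axis=1 (XZ plane), |mask|=53  ⇒  voxels=530
  2. axis=0 (YZ plane), |mask|=69  ⇒  voxels=371

remaining voxels: 371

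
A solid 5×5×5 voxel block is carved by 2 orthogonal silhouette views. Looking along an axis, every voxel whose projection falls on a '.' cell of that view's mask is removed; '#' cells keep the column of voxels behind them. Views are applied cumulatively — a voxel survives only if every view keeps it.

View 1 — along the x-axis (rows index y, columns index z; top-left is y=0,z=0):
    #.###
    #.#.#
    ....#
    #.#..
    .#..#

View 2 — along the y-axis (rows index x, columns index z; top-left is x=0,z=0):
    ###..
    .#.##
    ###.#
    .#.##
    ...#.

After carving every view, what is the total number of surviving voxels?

start: 5×5×5 = 125 voxels
  1. axis=0 (YZ plane), |mask|=12  ⇒  voxels=60
  2. axis=1 (XZ plane), |mask|=14  ⇒  voxels=31

remaining voxels: 31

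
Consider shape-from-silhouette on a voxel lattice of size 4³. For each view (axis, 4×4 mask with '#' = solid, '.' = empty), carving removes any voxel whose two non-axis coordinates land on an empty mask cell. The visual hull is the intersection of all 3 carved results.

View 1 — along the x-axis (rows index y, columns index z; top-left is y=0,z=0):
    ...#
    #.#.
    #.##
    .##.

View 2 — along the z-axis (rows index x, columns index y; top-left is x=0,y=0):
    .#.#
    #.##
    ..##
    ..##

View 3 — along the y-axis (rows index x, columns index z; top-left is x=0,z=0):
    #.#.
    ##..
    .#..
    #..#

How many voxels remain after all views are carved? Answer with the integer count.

|visual hull| = 8

initial block: 4^3 = 64
  1. axis=0 (YZ plane), |mask|=8  ⇒  voxels=32
  2. axis=2 (XY plane), |mask|=9  ⇒  voxels=20
  3. axis=1 (XZ plane), |mask|=7  ⇒  voxels=8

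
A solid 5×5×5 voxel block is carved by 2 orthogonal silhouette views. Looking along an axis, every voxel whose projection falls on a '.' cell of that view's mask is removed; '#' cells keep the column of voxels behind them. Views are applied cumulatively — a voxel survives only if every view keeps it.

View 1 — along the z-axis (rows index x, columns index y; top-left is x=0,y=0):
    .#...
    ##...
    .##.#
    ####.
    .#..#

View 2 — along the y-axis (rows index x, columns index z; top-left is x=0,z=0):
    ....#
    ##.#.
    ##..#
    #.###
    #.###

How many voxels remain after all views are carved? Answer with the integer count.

start: 5×5×5 = 125 voxels
V1 z: intersect with XY mask (12 set) -- 60 left
V2 y: intersect with XZ mask (15 set) -- 40 left

voxel count = 40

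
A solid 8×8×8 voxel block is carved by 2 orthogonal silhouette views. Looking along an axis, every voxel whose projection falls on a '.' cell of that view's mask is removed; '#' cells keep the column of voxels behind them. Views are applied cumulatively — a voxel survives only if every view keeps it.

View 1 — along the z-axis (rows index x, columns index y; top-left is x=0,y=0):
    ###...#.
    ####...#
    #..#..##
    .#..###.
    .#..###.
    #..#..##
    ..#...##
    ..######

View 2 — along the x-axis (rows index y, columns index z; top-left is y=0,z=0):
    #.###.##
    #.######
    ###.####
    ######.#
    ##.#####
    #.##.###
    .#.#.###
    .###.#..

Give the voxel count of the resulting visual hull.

before carving: 512 voxels (8×8×8)
after view 1 [z-axis, 34 of 64 cells solid] → remaining = 272
after view 2 [x-axis, 49 of 64 cells solid] → remaining = 202

|visual hull| = 202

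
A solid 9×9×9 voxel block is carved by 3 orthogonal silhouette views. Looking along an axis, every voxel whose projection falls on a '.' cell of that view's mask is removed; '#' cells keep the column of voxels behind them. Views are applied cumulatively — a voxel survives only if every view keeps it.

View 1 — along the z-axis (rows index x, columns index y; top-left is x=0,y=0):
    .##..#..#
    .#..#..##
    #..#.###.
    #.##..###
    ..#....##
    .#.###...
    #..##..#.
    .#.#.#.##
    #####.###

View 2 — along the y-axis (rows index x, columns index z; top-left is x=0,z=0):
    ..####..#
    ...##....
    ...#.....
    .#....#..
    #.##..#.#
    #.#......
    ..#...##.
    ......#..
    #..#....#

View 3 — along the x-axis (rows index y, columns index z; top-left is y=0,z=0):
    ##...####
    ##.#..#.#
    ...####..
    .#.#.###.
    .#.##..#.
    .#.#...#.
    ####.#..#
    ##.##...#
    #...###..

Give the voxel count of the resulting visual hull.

voxel count = 57

initial block: 9^3 = 729
[1] z-view keeps 43 columns → grid now 387
[2] y-view keeps 24 columns → grid now 109
[3] x-view keeps 42 columns → grid now 57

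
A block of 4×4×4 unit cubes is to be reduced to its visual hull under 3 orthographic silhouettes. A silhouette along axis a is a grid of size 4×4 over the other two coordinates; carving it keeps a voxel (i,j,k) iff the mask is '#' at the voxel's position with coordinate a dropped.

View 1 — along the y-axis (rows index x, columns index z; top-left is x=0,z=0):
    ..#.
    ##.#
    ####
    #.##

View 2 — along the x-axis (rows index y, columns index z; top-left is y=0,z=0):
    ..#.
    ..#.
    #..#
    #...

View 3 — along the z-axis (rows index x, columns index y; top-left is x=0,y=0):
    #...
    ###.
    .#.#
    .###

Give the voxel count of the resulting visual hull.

start: 4×4×4 = 64 voxels
[1] y-view keeps 11 columns → grid now 44
[2] x-view keeps 5 columns → grid now 15
[3] z-view keeps 9 columns → grid now 9

9 voxels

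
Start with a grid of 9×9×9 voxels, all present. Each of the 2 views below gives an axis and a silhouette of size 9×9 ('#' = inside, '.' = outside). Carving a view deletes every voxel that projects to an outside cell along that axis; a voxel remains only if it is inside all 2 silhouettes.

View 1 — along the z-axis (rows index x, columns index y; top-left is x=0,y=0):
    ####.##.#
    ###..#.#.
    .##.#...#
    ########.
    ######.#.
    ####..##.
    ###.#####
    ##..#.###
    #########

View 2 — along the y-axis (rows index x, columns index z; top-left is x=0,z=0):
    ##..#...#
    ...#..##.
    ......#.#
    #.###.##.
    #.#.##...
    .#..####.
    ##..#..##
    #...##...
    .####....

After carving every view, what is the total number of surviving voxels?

voxel count = 251

start: 9×9×9 = 729 voxels
  1. axis=2 (XY plane), |mask|=60  ⇒  voxels=540
  2. axis=1 (XZ plane), |mask|=36  ⇒  voxels=251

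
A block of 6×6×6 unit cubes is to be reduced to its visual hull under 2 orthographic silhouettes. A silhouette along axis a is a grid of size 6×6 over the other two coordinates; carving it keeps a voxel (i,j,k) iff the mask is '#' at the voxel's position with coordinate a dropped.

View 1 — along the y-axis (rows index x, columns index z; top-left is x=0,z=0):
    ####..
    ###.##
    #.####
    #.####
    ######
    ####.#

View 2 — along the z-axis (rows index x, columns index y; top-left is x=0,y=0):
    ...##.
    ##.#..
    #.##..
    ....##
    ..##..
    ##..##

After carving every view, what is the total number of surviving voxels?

|visual hull| = 80

initial block: 6^3 = 216
step 1: project along y, AND mask (30/36) → |grid| = 180
step 2: project along z, AND mask (16/36) → |grid| = 80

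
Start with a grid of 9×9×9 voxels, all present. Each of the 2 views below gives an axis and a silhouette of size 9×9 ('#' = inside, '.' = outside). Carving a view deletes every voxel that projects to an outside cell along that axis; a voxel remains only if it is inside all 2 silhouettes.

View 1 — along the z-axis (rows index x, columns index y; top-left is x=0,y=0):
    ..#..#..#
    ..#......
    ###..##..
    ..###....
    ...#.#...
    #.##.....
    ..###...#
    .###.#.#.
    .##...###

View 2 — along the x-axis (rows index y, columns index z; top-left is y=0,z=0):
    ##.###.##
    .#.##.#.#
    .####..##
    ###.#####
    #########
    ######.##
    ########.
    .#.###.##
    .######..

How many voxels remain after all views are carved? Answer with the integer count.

213 voxels

start: 9×9×9 = 729 voxels
carve view 1 (along z, XY-mask fill 31/81): 279 voxels remain
carve view 2 (along x, YZ-mask fill 63/81): 213 voxels remain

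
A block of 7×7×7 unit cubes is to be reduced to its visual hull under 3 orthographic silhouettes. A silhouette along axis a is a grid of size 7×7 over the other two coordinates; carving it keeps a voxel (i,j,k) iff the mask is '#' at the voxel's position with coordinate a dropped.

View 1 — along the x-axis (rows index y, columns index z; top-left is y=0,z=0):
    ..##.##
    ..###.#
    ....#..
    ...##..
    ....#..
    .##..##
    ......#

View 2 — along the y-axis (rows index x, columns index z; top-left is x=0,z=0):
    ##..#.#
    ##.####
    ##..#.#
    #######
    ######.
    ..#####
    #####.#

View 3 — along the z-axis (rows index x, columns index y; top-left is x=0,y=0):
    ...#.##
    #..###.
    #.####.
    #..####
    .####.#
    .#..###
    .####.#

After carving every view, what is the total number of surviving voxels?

56 voxels

initial block: 7^3 = 343
step 1: project along x, AND mask (17/49) → |grid| = 119
step 2: project along y, AND mask (38/49) → |grid| = 93
step 3: project along z, AND mask (31/49) → |grid| = 56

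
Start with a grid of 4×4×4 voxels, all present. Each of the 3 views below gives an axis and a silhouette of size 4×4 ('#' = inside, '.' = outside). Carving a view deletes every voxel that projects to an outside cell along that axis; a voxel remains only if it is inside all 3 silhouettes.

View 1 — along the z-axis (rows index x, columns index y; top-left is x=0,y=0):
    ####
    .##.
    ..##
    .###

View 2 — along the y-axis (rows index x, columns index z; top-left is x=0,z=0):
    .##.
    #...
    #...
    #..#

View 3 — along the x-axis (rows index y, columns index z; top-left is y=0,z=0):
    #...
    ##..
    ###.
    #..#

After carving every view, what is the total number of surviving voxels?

full grid |V| = 64
V1 z: intersect with XY mask (11 set) -- 44 left
V2 y: intersect with XZ mask (6 set) -- 18 left
V3 x: intersect with YZ mask (8 set) -- 11 left

voxel count = 11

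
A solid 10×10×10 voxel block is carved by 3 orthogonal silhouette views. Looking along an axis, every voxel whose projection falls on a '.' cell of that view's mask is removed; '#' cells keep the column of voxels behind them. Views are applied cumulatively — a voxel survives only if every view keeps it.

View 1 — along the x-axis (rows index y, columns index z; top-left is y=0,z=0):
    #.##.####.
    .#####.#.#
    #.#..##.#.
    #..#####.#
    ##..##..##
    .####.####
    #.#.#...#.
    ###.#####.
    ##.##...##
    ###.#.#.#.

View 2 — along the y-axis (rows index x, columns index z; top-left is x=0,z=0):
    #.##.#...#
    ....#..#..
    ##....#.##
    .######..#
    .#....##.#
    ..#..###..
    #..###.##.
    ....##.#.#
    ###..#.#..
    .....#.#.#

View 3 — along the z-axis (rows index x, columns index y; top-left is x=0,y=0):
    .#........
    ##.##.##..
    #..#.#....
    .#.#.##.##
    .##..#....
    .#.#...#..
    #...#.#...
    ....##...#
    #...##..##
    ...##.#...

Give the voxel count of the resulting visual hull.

full grid |V| = 1000
after view 1 [x-axis, 64 of 100 cells solid] → remaining = 640
after view 2 [y-axis, 45 of 100 cells solid] → remaining = 278
after view 3 [z-axis, 36 of 100 cells solid] → remaining = 107

remaining voxels: 107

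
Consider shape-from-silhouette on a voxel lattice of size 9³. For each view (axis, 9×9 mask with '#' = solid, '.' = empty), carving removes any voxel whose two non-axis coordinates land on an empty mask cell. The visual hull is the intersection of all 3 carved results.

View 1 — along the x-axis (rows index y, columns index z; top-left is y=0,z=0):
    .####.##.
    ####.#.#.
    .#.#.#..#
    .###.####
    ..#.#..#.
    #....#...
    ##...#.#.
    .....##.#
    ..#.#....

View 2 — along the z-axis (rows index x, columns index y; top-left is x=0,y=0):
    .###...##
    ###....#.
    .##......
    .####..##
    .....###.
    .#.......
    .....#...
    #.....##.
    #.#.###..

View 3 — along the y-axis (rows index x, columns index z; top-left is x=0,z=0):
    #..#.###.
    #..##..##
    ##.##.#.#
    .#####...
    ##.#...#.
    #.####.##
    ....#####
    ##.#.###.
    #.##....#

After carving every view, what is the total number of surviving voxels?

initial block: 9^3 = 729
[1] x-view keeps 37 columns → grid now 333
[2] z-view keeps 30 columns → grid now 125
[3] y-view keeps 47 columns → grid now 70

|visual hull| = 70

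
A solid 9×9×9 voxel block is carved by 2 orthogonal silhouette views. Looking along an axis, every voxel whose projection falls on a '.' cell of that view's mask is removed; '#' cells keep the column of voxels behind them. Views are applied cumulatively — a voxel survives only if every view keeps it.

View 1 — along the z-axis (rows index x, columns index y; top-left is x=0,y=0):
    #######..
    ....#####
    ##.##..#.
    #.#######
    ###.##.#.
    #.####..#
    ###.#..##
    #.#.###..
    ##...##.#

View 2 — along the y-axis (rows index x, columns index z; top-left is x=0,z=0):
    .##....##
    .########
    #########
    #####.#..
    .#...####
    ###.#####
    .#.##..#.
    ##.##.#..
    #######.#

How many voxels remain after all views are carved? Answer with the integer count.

remaining voxels: 328

initial block: 9^3 = 729
V1 z: intersect with XY mask (53 set) -- 477 left
V2 y: intersect with XZ mask (57 set) -- 328 left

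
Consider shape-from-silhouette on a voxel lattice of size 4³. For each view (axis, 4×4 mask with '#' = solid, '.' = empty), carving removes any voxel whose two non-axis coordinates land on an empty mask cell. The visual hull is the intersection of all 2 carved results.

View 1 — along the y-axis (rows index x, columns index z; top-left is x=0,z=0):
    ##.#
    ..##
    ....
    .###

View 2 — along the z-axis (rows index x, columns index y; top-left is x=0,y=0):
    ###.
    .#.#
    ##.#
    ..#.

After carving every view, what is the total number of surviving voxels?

initial block: 4^3 = 64
after view 1 [y-axis, 8 of 16 cells solid] → remaining = 32
after view 2 [z-axis, 9 of 16 cells solid] → remaining = 16

|visual hull| = 16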